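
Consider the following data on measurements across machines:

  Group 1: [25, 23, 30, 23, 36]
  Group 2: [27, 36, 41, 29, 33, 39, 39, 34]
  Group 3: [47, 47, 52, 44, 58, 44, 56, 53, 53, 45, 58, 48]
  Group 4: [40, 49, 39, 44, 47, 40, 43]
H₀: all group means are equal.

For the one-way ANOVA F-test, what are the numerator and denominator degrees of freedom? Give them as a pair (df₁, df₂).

k = 4 groups, N = 32 total
df = (k−1, N−k) = (4−1, 32−4) = (3, 28)

degrees of freedom = [3, 28]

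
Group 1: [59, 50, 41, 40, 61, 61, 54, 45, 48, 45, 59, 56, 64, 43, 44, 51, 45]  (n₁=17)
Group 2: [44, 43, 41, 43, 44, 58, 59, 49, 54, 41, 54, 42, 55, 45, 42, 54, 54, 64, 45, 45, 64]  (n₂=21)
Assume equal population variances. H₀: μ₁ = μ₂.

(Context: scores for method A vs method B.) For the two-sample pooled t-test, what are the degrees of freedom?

degrees of freedom = 36

df = n₁ + n₂ − 2 = 17 + 21 − 2 = 36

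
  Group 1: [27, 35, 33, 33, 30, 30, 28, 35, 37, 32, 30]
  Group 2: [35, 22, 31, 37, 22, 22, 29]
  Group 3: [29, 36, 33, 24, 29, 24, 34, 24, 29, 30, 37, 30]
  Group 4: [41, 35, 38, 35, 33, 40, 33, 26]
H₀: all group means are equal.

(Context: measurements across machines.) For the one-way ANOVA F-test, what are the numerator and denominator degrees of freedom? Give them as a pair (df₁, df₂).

degrees of freedom = [3, 34]

k = 4 groups, N = 38 total
df = (k−1, N−k) = (4−1, 38−4) = (3, 34)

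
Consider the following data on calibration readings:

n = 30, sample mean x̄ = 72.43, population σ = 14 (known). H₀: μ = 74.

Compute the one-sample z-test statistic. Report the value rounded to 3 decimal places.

test statistic = -0.614

SE = σ/√n = 14/√30 = 2.5560
z = (x̄−μ₀)/SE = (72.43−74)/2.5560 = -0.6142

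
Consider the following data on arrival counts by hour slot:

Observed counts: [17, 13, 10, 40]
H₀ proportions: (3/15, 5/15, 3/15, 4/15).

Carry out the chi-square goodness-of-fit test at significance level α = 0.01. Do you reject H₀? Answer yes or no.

reject H₀: yes

n = 80; E_i = n·p_i = [16.00, 26.67, 16.00, 21.33]
χ² = (17−16.00)²/16.00 + (13−26.67)²/26.67 + (10−16.00)²/16.00 + (40−21.33)²/21.33 = 25.6500
df = 3
p-value (upper-tail) = 0.00001
At α=0.01: p < α → reject H₀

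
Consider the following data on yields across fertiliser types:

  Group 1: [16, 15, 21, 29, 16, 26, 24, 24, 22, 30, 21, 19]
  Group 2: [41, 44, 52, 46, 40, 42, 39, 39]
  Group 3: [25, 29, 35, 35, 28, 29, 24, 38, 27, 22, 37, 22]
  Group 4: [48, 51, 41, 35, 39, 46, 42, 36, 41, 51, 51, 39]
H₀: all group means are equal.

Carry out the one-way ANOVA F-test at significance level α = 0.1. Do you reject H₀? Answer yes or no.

reject H₀: yes

Group means [21.92, 42.88, 29.25, 43.33], grand mean 33.568
SSB = Σnᵢ(x̄ᵢ−x̄)² = 3690.087; SSW = ΣΣ(x−x̄ᵢ)² = 1144.708
MSB = 3690.087/3 = 1230.0290; MSW = 1144.708/40 = 28.6177
F = MSB/MSW = 42.9814
df = (3, 40)
p-value (upper-tail) = 0.00000
At α=0.1: p < α → reject H₀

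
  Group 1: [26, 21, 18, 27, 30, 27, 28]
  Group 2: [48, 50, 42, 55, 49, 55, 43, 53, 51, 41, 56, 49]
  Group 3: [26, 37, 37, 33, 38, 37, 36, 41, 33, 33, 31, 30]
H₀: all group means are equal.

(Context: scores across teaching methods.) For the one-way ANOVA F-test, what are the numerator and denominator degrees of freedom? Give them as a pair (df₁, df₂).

degrees of freedom = [2, 28]

k = 3 groups, N = 31 total
df = (k−1, N−k) = (3−1, 31−3) = (2, 28)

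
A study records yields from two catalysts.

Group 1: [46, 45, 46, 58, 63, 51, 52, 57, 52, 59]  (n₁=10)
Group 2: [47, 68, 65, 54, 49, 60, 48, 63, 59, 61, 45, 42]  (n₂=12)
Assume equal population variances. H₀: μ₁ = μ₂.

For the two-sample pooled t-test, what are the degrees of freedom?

degrees of freedom = 20

df = n₁ + n₂ − 2 = 10 + 12 − 2 = 20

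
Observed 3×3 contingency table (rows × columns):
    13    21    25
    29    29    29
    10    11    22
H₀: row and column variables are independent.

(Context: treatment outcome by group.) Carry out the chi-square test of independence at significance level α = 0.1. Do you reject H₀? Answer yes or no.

reject H₀: no

Row totals [59, 87, 43], col totals [52, 61, 76], n=189
χ² = (13−16.23)²/16.23 + (21−19.04)²/19.04 + (25−23.72)²/23.72 + (29−23.94)²/23.94 + (29−28.08)²/28.08 + (29−34.98)²/34.98 + (10−11.83)²/11.83 + (11−13.88)²/13.88 + (22−17.29)²/17.29 = 5.2012
df = 4
p-value (upper-tail) = 0.26727
At α=0.1: p ≥ α → fail to reject H₀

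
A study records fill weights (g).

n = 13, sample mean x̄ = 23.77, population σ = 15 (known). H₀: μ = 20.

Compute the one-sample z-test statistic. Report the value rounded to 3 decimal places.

test statistic = 0.906

SE = σ/√n = 15/√13 = 4.1603
z = (x̄−μ₀)/SE = (23.77−20)/4.1603 = 0.9062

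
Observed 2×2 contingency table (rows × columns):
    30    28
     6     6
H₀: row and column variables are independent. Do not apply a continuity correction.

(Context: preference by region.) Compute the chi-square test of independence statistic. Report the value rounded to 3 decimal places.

test statistic = 0.012

Row totals [58, 12], col totals [36, 34], n=70
χ² = (30−29.83)²/29.83 + (28−28.17)²/28.17 + (6−6.17)²/6.17 + (6−5.83)²/5.83 = 0.0118
df = 1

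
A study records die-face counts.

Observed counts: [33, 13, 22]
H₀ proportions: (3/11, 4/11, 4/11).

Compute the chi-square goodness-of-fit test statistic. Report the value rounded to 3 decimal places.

test statistic = 17.129

n = 68; E_i = n·p_i = [18.55, 24.73, 24.73]
χ² = (33−18.55)²/18.55 + (13−24.73)²/24.73 + (22−24.73)²/24.73 = 17.1287
df = 2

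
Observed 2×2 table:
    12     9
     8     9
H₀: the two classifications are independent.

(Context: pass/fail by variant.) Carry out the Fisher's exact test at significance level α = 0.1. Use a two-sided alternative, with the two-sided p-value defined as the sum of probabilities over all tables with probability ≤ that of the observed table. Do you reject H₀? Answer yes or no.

reject H₀: no

Margins: r₁=21, r₂=17, c₁=20, c₂=18, n=38
p_obs = C(21,12)·C(17,8)/C(38,20); sum pmf over tables with pmf ≤ p_obs
p-value (two-sided) = 0.74464
At α=0.1: p ≥ α → fail to reject H₀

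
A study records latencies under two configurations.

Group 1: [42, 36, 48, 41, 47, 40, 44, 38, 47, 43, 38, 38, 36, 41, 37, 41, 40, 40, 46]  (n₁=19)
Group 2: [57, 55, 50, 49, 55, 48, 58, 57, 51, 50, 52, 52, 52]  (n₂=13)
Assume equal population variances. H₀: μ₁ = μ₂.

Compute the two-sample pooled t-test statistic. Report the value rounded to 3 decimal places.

x̄₁=41.211, s₁=3.765, n₁=19
x̄₂=52.769, s₂=3.295, n₂=13
s_p² = [18·3.765² + 12·3.295²]/30 = 12.8489
SE = √(s_p²·(1/19+1/13)) = 1.2902
t = (41.211−52.769)/1.2902 = -8.9588
df = 30

test statistic = -8.959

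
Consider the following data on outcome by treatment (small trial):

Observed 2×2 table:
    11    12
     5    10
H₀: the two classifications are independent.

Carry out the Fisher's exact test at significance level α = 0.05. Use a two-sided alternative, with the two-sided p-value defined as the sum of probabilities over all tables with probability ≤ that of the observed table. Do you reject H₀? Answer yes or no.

Margins: r₁=23, r₂=15, c₁=16, c₂=22, n=38
p_obs = C(23,11)·C(15,5)/C(38,16); sum pmf over tables with pmf ≤ p_obs
p-value (two-sided) = 0.50608
At α=0.05: p ≥ α → fail to reject H₀

reject H₀: no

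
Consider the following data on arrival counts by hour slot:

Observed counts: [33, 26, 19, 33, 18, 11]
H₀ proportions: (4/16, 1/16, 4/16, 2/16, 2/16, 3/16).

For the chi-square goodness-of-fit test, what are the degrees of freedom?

df = k − 1 = 6 − 1 = 5

degrees of freedom = 5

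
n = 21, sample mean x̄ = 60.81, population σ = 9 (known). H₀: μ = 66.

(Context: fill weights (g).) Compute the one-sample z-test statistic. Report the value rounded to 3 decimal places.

SE = σ/√n = 9/√21 = 1.9640
z = (x̄−μ₀)/SE = (60.81−66)/1.9640 = -2.6426

test statistic = -2.643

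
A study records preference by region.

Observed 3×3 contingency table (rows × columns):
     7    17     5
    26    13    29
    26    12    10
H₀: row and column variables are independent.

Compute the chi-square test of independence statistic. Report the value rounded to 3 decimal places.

Row totals [29, 68, 48], col totals [59, 42, 44], n=145
χ² = (7−11.80)²/11.80 + (17−8.40)²/8.40 + (5−8.80)²/8.80 + (26−27.67)²/27.67 + (13−19.70)²/19.70 + (29−20.63)²/20.63 + (26−19.53)²/19.53 + (12−13.90)²/13.90 + (10−14.57)²/14.57 = 22.0014
df = 4

test statistic = 22.001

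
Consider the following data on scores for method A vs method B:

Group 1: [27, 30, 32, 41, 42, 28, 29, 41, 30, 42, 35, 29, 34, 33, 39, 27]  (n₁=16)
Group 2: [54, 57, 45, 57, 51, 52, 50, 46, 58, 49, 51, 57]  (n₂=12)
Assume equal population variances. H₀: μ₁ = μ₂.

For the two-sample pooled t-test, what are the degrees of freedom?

degrees of freedom = 26

df = n₁ + n₂ − 2 = 16 + 12 − 2 = 26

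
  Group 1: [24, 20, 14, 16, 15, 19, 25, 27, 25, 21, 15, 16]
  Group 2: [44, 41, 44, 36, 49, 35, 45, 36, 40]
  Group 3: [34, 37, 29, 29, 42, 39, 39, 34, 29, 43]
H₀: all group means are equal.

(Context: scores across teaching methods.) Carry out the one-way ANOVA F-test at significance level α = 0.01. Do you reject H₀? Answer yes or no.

reject H₀: yes

Group means [19.75, 41.11, 35.50], grand mean 31.032
SSB = Σnᵢ(x̄ᵢ−x̄)² = 2641.329; SSW = ΣΣ(x−x̄ᵢ)² = 675.639
MSB = 2641.329/2 = 1320.6644; MSW = 675.639/28 = 24.1300
F = MSB/MSW = 54.7313
df = (2, 28)
p-value (upper-tail) = 0.00000
At α=0.01: p < α → reject H₀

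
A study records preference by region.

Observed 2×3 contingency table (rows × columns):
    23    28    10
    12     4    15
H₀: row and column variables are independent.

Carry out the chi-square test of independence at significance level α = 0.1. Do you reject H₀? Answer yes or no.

Row totals [61, 31], col totals [35, 32, 25], n=92
χ² = (23−23.21)²/23.21 + (28−21.22)²/21.22 + (10−16.58)²/16.58 + (12−11.79)²/11.79 + (4−10.78)²/10.78 + (15−8.42)²/8.42 = 14.1826
df = 2
p-value (upper-tail) = 0.00083
At α=0.1: p < α → reject H₀

reject H₀: yes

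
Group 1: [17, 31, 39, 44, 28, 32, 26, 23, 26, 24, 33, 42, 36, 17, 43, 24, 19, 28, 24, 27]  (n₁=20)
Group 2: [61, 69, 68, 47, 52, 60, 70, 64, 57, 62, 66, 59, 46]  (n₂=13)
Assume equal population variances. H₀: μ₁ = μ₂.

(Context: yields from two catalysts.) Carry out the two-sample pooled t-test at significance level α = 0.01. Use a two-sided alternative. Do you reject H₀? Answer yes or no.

reject H₀: yes

x̄₁=29.150, s₁=8.242, n₁=20
x̄₂=60.077, s₂=7.858, n₂=13
s_p² = [19·8.242² + 12·7.858²]/31 = 65.5314
SE = √(s_p²·(1/20+1/13)) = 2.8840
t = (29.150−60.077)/2.8840 = -10.7236
df = 31
p-value (two-sided) = 0.00000
At α=0.01: p < α → reject H₀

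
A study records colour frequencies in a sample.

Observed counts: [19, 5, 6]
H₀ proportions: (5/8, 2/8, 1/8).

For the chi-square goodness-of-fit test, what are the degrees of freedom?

degrees of freedom = 2

df = k − 1 = 3 − 1 = 2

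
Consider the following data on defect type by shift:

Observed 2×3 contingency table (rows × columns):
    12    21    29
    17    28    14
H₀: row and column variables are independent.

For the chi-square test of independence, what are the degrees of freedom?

df = (r−1)(c−1) = (2−1)·(3−1) = 2

degrees of freedom = 2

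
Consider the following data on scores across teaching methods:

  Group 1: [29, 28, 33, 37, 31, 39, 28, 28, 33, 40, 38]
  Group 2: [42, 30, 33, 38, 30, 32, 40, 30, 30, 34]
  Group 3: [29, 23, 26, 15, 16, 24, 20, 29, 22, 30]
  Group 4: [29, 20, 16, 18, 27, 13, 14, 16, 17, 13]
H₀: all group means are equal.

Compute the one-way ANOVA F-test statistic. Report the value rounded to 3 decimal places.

Group means [33.09, 33.90, 23.40, 18.30], grand mean 27.317
SSB = Σnᵢ(x̄ᵢ−x̄)² = 1766.569; SSW = ΣΣ(x−x̄ᵢ)² = 938.309
MSB = 1766.569/3 = 588.8563; MSW = 938.309/37 = 25.3597
F = MSB/MSW = 23.2202
df = (3, 37)

test statistic = 23.220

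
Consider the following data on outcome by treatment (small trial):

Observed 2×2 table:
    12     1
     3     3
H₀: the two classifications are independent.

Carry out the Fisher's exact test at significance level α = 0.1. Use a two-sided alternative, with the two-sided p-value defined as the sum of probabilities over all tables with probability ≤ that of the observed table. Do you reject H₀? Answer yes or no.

Margins: r₁=13, r₂=6, c₁=15, c₂=4, n=19
p_obs = C(13,12)·C(6,3)/C(19,15); sum pmf over tables with pmf ≤ p_obs
p-value (two-sided) = 0.07095
At α=0.1: p < α → reject H₀

reject H₀: yes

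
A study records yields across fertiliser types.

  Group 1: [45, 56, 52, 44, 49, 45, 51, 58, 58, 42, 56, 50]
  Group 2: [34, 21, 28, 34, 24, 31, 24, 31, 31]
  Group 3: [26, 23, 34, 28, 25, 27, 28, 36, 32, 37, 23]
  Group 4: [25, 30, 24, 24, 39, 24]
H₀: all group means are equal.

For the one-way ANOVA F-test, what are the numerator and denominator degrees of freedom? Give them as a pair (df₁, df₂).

degrees of freedom = [3, 34]

k = 4 groups, N = 38 total
df = (k−1, N−k) = (4−1, 38−4) = (3, 34)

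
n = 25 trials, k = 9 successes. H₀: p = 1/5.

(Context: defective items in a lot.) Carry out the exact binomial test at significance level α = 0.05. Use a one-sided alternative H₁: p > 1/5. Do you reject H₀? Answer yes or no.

Exact binomial: n=25, k=9, p₀=1/5=0.2000
P(X≥9) from Σ C(n,i)·p₀^i·(1−p₀)^(n−i)
p-value (one-sided, H₁ greater) = 0.04677
At α=0.05: p < α → reject H₀

reject H₀: yes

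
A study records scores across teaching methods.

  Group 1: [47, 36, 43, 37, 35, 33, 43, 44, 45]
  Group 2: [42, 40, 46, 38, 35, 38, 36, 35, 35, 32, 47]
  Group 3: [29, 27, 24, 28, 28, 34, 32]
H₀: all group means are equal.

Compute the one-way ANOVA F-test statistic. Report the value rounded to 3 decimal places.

Group means [40.33, 38.55, 28.86], grand mean 36.630
SSB = Σnᵢ(x̄ᵢ−x̄)² = 586.712; SSW = ΣΣ(x−x̄ᵢ)² = 499.584
MSB = 586.712/2 = 293.3559; MSW = 499.584/24 = 20.8160
F = MSB/MSW = 14.0928
df = (2, 24)

test statistic = 14.093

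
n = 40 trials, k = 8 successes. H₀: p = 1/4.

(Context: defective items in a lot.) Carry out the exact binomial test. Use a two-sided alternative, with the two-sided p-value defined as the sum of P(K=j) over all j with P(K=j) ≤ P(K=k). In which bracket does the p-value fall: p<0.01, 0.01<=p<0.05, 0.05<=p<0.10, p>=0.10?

Exact binomial: n=40, k=8, p₀=1/4=0.2500
P(X=j) = C(n,j)·p₀^j·(1−p₀)^(n−j); p = Σ P(X=j) over j with P(X=j) ≤ P(X=8)
p-value (two-sided) = 0.58469
→ bracket: p>=0.10

p-value bracket: p>=0.10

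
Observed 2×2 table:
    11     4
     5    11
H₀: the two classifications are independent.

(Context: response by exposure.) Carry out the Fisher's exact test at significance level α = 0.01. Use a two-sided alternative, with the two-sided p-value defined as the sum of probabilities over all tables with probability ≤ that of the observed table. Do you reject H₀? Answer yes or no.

Margins: r₁=15, r₂=16, c₁=16, c₂=15, n=31
p_obs = C(15,11)·C(16,5)/C(31,16); sum pmf over tables with pmf ≤ p_obs
p-value (two-sided) = 0.03195
At α=0.01: p ≥ α → fail to reject H₀

reject H₀: no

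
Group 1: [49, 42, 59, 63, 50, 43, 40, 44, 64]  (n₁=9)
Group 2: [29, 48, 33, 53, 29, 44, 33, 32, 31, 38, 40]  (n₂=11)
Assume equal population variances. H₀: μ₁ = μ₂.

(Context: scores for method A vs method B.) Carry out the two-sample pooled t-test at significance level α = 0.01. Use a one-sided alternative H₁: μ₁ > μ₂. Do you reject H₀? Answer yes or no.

reject H₀: yes

x̄₁=50.444, s₁=9.315, n₁=9
x̄₂=37.273, s₂=8.101, n₂=11
s_p² = [8·9.315² + 10·8.101²]/18 = 75.0224
SE = √(s_p²·(1/9+1/11)) = 3.8931
t = (50.444−37.273)/3.8931 = 3.3834
df = 18
p-value (one-sided, H₁ greater) = 0.00166
At α=0.01: p < α → reject H₀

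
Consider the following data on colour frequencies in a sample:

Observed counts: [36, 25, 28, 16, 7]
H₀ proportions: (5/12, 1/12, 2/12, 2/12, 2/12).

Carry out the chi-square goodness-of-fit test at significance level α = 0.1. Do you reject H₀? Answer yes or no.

reject H₀: yes

n = 112; E_i = n·p_i = [46.67, 9.33, 18.67, 18.67, 18.67]
χ² = (36−46.67)²/46.67 + (25−9.33)²/9.33 + (28−18.67)²/18.67 + (16−18.67)²/18.67 + (7−18.67)²/18.67 = 41.0750
df = 4
p-value (upper-tail) = 0.00000
At α=0.1: p < α → reject H₀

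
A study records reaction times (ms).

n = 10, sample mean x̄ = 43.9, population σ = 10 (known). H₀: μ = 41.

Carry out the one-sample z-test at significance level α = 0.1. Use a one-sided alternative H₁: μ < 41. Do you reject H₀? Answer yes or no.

reject H₀: no

SE = σ/√n = 10/√10 = 3.1623
z = (x̄−μ₀)/SE = (43.9−41)/3.1623 = 0.9171
p-value (one-sided, H₁ less) = 0.82044
At α=0.1: p ≥ α → fail to reject H₀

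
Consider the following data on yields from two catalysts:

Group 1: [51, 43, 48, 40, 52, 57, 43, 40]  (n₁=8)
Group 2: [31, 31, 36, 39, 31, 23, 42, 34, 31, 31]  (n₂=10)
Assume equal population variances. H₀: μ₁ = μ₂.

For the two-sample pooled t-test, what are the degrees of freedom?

df = n₁ + n₂ − 2 = 8 + 10 − 2 = 16

degrees of freedom = 16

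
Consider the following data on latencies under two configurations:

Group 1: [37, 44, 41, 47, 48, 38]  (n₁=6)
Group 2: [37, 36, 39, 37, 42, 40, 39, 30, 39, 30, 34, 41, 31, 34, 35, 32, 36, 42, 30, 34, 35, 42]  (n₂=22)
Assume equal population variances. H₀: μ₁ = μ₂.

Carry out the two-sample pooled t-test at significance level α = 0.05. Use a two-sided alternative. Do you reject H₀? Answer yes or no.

x̄₁=42.500, s₁=4.593, n₁=6
x̄₂=36.136, s₂=4.027, n₂=22
s_p² = [5·4.593² + 21·4.027²]/26 = 17.1573
SE = √(s_p²·(1/6+1/22)) = 1.9077
t = (42.500−36.136)/1.9077 = 3.3357
df = 26
p-value (two-sided) = 0.00257
At α=0.05: p < α → reject H₀

reject H₀: yes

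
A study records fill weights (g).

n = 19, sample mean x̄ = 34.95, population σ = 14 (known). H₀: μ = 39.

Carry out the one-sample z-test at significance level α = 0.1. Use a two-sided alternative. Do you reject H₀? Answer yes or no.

reject H₀: no

SE = σ/√n = 14/√19 = 3.2118
z = (x̄−μ₀)/SE = (34.95−39)/3.2118 = -1.2610
p-value (two-sided) = 0.20732
At α=0.1: p ≥ α → fail to reject H₀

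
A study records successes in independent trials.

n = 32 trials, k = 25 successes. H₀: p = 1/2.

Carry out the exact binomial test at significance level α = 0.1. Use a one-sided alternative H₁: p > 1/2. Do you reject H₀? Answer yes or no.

Exact binomial: n=32, k=25, p₀=1/2=0.5000
P(X≥25) from Σ C(n,i)·p₀^i·(1−p₀)^(n−i)
p-value (one-sided, H₁ greater) = 0.00105
At α=0.1: p < α → reject H₀

reject H₀: yes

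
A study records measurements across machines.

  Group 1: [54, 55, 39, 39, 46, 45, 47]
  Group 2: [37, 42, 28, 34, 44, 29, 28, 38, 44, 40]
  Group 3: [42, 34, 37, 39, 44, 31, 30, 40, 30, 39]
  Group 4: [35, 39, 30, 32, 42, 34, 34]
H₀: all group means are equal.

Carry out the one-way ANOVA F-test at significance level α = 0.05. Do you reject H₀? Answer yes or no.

Group means [46.43, 36.40, 36.60, 35.14], grand mean 38.265
SSB = Σnᵢ(x̄ᵢ−x̄)² = 597.246; SSW = ΣΣ(x−x̄ᵢ)² = 941.371
MSB = 597.246/3 = 199.0821; MSW = 941.371/30 = 31.3790
F = MSB/MSW = 6.3444
df = (3, 30)
p-value (upper-tail) = 0.00184
At α=0.05: p < α → reject H₀

reject H₀: yes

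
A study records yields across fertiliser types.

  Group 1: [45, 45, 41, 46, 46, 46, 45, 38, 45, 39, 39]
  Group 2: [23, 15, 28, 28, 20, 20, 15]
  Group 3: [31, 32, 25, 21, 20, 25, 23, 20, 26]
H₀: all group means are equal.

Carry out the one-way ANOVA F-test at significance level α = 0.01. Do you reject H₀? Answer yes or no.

reject H₀: yes

Group means [43.18, 21.29, 24.78], grand mean 31.370
SSB = Σnᵢ(x̄ᵢ−x̄)² = 2637.676; SSW = ΣΣ(x−x̄ᵢ)² = 434.620
MSB = 2637.676/2 = 1318.8379; MSW = 434.620/24 = 18.1092
F = MSB/MSW = 72.8270
df = (2, 24)
p-value (upper-tail) = 0.00000
At α=0.01: p < α → reject H₀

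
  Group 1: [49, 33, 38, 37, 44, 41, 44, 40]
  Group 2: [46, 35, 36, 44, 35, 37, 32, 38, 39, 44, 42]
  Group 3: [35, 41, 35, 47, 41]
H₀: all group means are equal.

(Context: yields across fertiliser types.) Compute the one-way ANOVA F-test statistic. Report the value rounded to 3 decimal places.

test statistic = 0.348

Group means [40.75, 38.91, 39.80], grand mean 39.708
SSB = Σnᵢ(x̄ᵢ−x̄)² = 15.749; SSW = ΣΣ(x−x̄ᵢ)² = 475.209
MSB = 15.749/2 = 7.8746; MSW = 475.209/21 = 22.6290
F = MSB/MSW = 0.3480
df = (2, 21)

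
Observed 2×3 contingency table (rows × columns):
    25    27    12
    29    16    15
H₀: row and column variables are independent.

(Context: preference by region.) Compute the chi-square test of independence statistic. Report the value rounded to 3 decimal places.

Row totals [64, 60], col totals [54, 43, 27], n=124
χ² = (25−27.87)²/27.87 + (27−22.19)²/22.19 + (12−13.94)²/13.94 + (29−26.13)²/26.13 + (16−20.81)²/20.81 + (15−13.06)²/13.06 = 3.3180
df = 2

test statistic = 3.318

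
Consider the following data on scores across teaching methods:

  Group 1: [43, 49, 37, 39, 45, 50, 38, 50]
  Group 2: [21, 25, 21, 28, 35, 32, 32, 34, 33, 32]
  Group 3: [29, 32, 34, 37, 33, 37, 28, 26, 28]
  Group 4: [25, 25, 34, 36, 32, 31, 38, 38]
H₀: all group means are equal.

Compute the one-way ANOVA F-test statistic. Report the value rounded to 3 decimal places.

test statistic = 14.304

Group means [43.88, 29.30, 31.56, 32.38], grand mean 33.914
SSB = Σnᵢ(x̄ᵢ−x̄)² = 1075.671; SSW = ΣΣ(x−x̄ᵢ)² = 777.072
MSB = 1075.671/3 = 358.5569; MSW = 777.072/31 = 25.0668
F = MSB/MSW = 14.3040
df = (3, 31)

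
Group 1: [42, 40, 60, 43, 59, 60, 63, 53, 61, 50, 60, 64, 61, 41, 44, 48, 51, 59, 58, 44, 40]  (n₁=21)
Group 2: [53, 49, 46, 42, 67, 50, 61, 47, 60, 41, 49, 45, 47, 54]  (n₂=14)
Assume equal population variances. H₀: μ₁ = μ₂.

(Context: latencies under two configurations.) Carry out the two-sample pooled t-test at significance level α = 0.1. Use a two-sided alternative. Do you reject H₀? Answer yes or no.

reject H₀: no

x̄₁=52.429, s₁=8.629, n₁=21
x̄₂=50.786, s₂=7.506, n₂=14
s_p² = [20·8.629² + 13·7.506²]/33 = 67.3182
SE = √(s_p²·(1/21+1/14)) = 2.8309
t = (52.429−50.786)/2.8309 = 0.5803
df = 33
p-value (two-sided) = 0.56564
At α=0.1: p ≥ α → fail to reject H₀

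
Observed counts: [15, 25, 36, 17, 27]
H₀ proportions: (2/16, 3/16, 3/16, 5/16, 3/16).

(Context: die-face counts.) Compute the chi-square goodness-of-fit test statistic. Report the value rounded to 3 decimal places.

test statistic = 20.484

n = 120; E_i = n·p_i = [15.00, 22.50, 22.50, 37.50, 22.50]
χ² = (15−15.00)²/15.00 + (25−22.50)²/22.50 + (36−22.50)²/22.50 + (17−37.50)²/37.50 + (27−22.50)²/22.50 = 20.4844
df = 4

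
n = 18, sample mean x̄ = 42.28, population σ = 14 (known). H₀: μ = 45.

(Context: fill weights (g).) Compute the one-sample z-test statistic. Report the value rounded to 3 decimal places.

test statistic = -0.824

SE = σ/√n = 14/√18 = 3.2998
z = (x̄−μ₀)/SE = (42.28−45)/3.2998 = -0.8243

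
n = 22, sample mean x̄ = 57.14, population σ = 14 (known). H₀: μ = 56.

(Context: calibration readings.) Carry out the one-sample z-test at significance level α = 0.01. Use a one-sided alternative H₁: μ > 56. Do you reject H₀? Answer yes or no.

reject H₀: no

SE = σ/√n = 14/√22 = 2.9848
z = (x̄−μ₀)/SE = (57.14−56)/2.9848 = 0.3819
p-value (one-sided, H₁ greater) = 0.35126
At α=0.01: p ≥ α → fail to reject H₀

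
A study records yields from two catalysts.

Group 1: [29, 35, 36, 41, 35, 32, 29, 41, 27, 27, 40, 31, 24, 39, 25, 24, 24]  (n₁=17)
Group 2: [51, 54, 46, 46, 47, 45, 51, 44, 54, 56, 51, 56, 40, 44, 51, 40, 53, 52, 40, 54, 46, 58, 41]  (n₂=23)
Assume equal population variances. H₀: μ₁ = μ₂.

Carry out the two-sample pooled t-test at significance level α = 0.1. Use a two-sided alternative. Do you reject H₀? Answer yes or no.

x̄₁=31.706, s₁=6.213, n₁=17
x̄₂=48.696, s₂=5.628, n₂=23
s_p² = [16·6.213² + 22·5.628²]/38 = 34.5894
SE = √(s_p²·(1/17+1/23)) = 1.8811
t = (31.706−48.696)/1.8811 = -9.0318
df = 38
p-value (two-sided) = 0.00000
At α=0.1: p < α → reject H₀

reject H₀: yes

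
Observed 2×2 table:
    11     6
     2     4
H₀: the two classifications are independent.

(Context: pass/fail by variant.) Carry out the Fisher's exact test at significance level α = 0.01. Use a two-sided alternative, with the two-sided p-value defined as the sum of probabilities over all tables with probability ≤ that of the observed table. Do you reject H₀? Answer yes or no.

Margins: r₁=17, r₂=6, c₁=13, c₂=10, n=23
p_obs = C(17,11)·C(6,2)/C(23,13); sum pmf over tables with pmf ≤ p_obs
p-value (two-sided) = 0.34129
At α=0.01: p ≥ α → fail to reject H₀

reject H₀: no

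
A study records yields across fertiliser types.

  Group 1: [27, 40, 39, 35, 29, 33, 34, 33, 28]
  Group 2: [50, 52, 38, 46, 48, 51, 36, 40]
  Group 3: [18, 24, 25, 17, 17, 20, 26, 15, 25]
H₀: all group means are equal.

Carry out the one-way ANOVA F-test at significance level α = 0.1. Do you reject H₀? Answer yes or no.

Group means [33.11, 45.12, 20.78], grand mean 32.538
SSB = Σnᵢ(x̄ᵢ−x̄)² = 2515.142; SSW = ΣΣ(x−x̄ᵢ)² = 585.319
MSB = 2515.142/2 = 1257.5710; MSW = 585.319/23 = 25.4487
F = MSB/MSW = 49.4160
df = (2, 23)
p-value (upper-tail) = 0.00000
At α=0.1: p < α → reject H₀

reject H₀: yes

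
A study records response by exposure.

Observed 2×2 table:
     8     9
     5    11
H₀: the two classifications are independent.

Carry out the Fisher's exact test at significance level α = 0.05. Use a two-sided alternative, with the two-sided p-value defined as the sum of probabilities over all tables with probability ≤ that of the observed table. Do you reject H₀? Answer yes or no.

reject H₀: no

Margins: r₁=17, r₂=16, c₁=13, c₂=20, n=33
p_obs = C(17,8)·C(16,5)/C(33,13); sum pmf over tables with pmf ≤ p_obs
p-value (two-sided) = 0.48127
At α=0.05: p ≥ α → fail to reject H₀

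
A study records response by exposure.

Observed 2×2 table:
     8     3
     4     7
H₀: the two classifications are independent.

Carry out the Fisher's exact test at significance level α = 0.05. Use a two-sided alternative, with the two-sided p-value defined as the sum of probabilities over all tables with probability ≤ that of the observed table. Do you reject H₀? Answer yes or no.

reject H₀: no

Margins: r₁=11, r₂=11, c₁=12, c₂=10, n=22
p_obs = C(11,8)·C(11,4)/C(22,12); sum pmf over tables with pmf ≤ p_obs
p-value (two-sided) = 0.19838
At α=0.05: p ≥ α → fail to reject H₀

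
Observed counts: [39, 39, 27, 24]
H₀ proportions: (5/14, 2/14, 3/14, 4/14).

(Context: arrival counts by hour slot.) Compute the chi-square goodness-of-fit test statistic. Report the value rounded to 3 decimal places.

test statistic = 28.549

n = 129; E_i = n·p_i = [46.07, 18.43, 27.64, 36.86]
χ² = (39−46.07)²/46.07 + (39−18.43)²/18.43 + (27−27.64)²/27.64 + (24−36.86)²/36.86 = 28.5488
df = 3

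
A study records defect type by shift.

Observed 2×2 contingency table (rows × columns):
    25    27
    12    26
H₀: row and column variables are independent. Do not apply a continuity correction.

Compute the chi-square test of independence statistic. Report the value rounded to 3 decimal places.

Row totals [52, 38], col totals [37, 53], n=90
χ² = (25−21.38)²/21.38 + (27−30.62)²/30.62 + (12−15.62)²/15.62 + (26−22.38)²/22.38 = 2.4684
df = 1

test statistic = 2.468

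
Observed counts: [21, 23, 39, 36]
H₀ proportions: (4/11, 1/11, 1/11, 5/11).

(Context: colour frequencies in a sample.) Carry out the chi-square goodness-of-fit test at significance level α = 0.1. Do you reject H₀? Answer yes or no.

n = 119; E_i = n·p_i = [43.27, 10.82, 10.82, 54.09]
χ² = (21−43.27)²/43.27 + (23−10.82)²/10.82 + (39−10.82)²/10.82 + (36−54.09)²/54.09 = 104.6466
df = 3
p-value (upper-tail) = 0.00000
At α=0.1: p < α → reject H₀

reject H₀: yes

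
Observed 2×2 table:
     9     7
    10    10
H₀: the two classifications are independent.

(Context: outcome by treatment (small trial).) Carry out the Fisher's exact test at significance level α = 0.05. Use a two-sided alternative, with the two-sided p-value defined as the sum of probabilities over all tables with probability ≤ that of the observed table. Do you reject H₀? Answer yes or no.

Margins: r₁=16, r₂=20, c₁=19, c₂=17, n=36
p_obs = C(16,9)·C(20,10)/C(36,19); sum pmf over tables with pmf ≤ p_obs
p-value (two-sided) = 0.74857
At α=0.05: p ≥ α → fail to reject H₀

reject H₀: no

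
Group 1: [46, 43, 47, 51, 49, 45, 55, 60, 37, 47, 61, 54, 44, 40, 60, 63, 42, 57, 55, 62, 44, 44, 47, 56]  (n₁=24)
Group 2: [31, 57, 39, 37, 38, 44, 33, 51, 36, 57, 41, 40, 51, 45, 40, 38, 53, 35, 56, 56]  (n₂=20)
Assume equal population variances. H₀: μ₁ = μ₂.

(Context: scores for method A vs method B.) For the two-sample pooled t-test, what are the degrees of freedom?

df = n₁ + n₂ − 2 = 24 + 20 − 2 = 42

degrees of freedom = 42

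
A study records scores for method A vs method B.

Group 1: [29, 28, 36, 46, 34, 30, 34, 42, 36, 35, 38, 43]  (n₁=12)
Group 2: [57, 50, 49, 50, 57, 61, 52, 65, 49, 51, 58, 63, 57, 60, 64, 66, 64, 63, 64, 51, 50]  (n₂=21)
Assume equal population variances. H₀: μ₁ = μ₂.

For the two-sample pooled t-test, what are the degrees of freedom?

df = n₁ + n₂ − 2 = 12 + 21 − 2 = 31

degrees of freedom = 31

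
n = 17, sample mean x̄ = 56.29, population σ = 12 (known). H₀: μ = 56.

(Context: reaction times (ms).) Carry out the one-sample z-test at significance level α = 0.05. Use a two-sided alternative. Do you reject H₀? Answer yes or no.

SE = σ/√n = 12/√17 = 2.9104
z = (x̄−μ₀)/SE = (56.29−56)/2.9104 = 0.0996
p-value (two-sided) = 0.92063
At α=0.05: p ≥ α → fail to reject H₀

reject H₀: no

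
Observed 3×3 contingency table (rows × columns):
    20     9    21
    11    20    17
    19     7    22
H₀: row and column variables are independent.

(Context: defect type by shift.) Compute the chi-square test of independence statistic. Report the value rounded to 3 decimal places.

Row totals [50, 48, 48], col totals [50, 36, 60], n=146
χ² = (20−17.12)²/17.12 + (9−12.33)²/12.33 + (21−20.55)²/20.55 + (11−16.44)²/16.44 + (20−11.84)²/11.84 + (17−19.73)²/19.73 + (19−16.44)²/16.44 + (7−11.84)²/11.84 + (22−19.73)²/19.73 = 11.8368
df = 4

test statistic = 11.837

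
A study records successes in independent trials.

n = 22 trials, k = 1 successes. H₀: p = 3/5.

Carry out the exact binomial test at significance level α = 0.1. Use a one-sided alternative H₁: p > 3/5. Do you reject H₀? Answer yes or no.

reject H₀: no

Exact binomial: n=22, k=1, p₀=3/5=0.6000
P(X≥1) from Σ C(n,i)·p₀^i·(1−p₀)^(n−i)
p-value (one-sided, H₁ greater) = 1.00000
At α=0.1: p ≥ α → fail to reject H₀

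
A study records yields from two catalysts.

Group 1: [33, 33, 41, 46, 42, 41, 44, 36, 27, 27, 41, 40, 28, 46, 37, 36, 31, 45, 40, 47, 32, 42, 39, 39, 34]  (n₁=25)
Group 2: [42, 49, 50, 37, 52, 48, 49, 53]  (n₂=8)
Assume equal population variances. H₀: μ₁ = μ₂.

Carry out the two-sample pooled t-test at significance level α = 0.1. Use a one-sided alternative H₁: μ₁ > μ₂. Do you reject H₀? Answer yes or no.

reject H₀: no

x̄₁=37.880, s₁=6.002, n₁=25
x̄₂=47.500, s₂=5.372, n₂=8
s_p² = [24·6.002² + 7·5.372²]/31 = 34.4077
SE = √(s_p²·(1/25+1/8)) = 2.3827
t = (37.880−47.500)/2.3827 = -4.0374
df = 31
p-value (one-sided, H₁ greater) = 0.99984
At α=0.1: p ≥ α → fail to reject H₀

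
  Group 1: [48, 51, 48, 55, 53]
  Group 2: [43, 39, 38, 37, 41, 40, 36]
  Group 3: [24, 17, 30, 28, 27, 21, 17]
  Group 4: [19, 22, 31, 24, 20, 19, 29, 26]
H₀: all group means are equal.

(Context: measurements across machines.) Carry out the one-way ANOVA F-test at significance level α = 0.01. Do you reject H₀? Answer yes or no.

reject H₀: yes

Group means [51.00, 39.14, 23.43, 23.75], grand mean 32.704
SSB = Σnᵢ(x̄ᵢ−x̄)² = 3207.558; SSW = ΣΣ(x−x̄ᵢ)² = 386.071
MSB = 3207.558/3 = 1069.1861; MSW = 386.071/23 = 16.7857
F = MSB/MSW = 63.6962
df = (3, 23)
p-value (upper-tail) = 0.00000
At α=0.01: p < α → reject H₀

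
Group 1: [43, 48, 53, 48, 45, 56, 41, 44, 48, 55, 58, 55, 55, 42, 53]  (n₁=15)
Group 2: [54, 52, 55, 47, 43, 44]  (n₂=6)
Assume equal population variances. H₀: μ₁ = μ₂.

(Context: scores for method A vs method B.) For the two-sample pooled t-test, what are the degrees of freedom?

degrees of freedom = 19

df = n₁ + n₂ − 2 = 15 + 6 − 2 = 19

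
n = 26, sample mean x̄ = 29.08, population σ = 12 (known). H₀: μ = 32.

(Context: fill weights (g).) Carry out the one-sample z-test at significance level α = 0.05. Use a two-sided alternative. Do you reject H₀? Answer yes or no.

reject H₀: no

SE = σ/√n = 12/√26 = 2.3534
z = (x̄−μ₀)/SE = (29.08−32)/2.3534 = -1.2408
p-value (two-sided) = 0.21469
At α=0.05: p ≥ α → fail to reject H₀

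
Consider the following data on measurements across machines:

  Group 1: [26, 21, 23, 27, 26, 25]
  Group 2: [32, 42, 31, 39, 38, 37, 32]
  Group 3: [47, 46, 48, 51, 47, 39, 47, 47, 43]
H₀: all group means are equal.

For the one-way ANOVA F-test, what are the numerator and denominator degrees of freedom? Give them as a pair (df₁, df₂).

degrees of freedom = [2, 19]

k = 3 groups, N = 22 total
df = (k−1, N−k) = (3−1, 22−3) = (2, 19)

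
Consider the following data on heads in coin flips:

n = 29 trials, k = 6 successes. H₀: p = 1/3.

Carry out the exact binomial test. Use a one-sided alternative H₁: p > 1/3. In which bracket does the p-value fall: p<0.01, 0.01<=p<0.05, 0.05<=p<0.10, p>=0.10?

p-value bracket: p>=0.10

Exact binomial: n=29, k=6, p₀=1/3=0.3333
P(X≥6) from Σ C(n,i)·p₀^i·(1−p₀)^(n−i)
p-value (one-sided, H₁ greater) = 0.95487
→ bracket: p>=0.10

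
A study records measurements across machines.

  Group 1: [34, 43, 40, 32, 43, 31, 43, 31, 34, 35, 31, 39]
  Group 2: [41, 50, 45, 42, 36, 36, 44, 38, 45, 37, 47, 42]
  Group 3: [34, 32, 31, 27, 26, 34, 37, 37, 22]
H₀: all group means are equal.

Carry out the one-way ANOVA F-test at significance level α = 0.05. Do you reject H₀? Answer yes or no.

Group means [36.33, 41.92, 31.11], grand mean 36.939
SSB = Σnᵢ(x̄ᵢ−x̄)² = 607.407; SSW = ΣΣ(x−x̄ᵢ)² = 708.472
MSB = 607.407/2 = 303.7033; MSW = 708.472/30 = 23.6157
F = MSB/MSW = 12.8602
df = (2, 30)
p-value (upper-tail) = 0.00009
At α=0.05: p < α → reject H₀

reject H₀: yes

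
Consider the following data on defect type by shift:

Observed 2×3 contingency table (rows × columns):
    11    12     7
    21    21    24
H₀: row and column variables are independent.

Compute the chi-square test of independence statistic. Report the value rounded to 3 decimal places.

test statistic = 1.632

Row totals [30, 66], col totals [32, 33, 31], n=96
χ² = (11−10.00)²/10.00 + (12−10.31)²/10.31 + (7−9.69)²/9.69 + (21−22.00)²/22.00 + (21−22.69)²/22.69 + (24−21.31)²/21.31 = 1.6316
df = 2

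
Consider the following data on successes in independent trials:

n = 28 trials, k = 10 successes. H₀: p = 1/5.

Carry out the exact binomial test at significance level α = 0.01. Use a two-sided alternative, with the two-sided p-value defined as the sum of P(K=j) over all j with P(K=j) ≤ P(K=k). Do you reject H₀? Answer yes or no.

reject H₀: no

Exact binomial: n=28, k=10, p₀=1/5=0.2000
P(X=j) = C(n,j)·p₀^j·(1−p₀)^(n−j); p = Σ P(X=j) over j with P(X=j) ≤ P(X=10)
p-value (two-sided) = 0.05454
At α=0.01: p ≥ α → fail to reject H₀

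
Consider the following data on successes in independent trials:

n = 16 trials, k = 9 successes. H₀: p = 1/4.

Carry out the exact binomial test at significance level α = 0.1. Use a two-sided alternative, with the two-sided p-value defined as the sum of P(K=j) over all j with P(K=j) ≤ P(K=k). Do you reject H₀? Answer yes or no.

Exact binomial: n=16, k=9, p₀=1/4=0.2500
P(X=j) = C(n,j)·p₀^j·(1−p₀)^(n−j); p = Σ P(X=j) over j with P(X=j) ≤ P(X=9)
p-value (two-sided) = 0.00747
At α=0.1: p < α → reject H₀

reject H₀: yes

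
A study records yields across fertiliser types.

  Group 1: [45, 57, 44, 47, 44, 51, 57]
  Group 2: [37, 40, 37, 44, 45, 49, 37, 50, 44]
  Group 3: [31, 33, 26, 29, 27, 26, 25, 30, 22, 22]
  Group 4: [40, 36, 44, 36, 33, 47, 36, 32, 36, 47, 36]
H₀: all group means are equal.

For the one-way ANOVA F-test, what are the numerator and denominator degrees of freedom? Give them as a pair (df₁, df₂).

k = 4 groups, N = 37 total
df = (k−1, N−k) = (4−1, 37−4) = (3, 33)

degrees of freedom = [3, 33]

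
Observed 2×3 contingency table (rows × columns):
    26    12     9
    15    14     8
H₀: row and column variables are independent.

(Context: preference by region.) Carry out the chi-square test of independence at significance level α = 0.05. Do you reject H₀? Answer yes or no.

reject H₀: no

Row totals [47, 37], col totals [41, 26, 17], n=84
χ² = (26−22.94)²/22.94 + (12−14.55)²/14.55 + (9−9.51)²/9.51 + (15−18.06)²/18.06 + (14−11.45)²/11.45 + (8−7.49)²/7.49 = 2.0018
df = 2
p-value (upper-tail) = 0.36755
At α=0.05: p ≥ α → fail to reject H₀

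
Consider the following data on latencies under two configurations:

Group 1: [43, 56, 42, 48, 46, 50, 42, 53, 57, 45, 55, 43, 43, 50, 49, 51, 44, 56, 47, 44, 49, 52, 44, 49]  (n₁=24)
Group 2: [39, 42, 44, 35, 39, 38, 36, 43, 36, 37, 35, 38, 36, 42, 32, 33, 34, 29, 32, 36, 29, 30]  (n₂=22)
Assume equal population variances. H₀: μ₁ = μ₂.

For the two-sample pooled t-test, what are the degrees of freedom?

degrees of freedom = 44

df = n₁ + n₂ − 2 = 24 + 22 − 2 = 44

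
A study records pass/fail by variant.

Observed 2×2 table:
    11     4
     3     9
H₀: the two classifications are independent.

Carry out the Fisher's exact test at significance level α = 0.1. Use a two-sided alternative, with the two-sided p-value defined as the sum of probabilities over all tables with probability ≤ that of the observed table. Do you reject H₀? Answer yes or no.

reject H₀: yes

Margins: r₁=15, r₂=12, c₁=14, c₂=13, n=27
p_obs = C(15,11)·C(12,3)/C(27,14); sum pmf over tables with pmf ≤ p_obs
p-value (two-sided) = 0.02130
At α=0.1: p < α → reject H₀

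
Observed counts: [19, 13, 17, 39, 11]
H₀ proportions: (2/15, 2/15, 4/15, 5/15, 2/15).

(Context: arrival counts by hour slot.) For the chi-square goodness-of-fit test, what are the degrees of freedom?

degrees of freedom = 4

df = k − 1 = 5 − 1 = 4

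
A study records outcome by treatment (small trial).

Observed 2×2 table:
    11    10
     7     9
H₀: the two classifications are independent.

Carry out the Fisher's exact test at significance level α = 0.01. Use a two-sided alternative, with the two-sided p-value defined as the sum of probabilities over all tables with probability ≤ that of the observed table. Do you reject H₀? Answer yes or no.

reject H₀: no

Margins: r₁=21, r₂=16, c₁=18, c₂=19, n=37
p_obs = C(21,11)·C(16,7)/C(37,18); sum pmf over tables with pmf ≤ p_obs
p-value (two-sided) = 0.74314
At α=0.01: p ≥ α → fail to reject H₀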